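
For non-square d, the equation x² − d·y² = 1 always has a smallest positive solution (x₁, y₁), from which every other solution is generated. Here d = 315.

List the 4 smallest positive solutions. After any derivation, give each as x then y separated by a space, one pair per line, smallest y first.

71 4
10081 568
1431431 80652
203253121 11452016

[17; 1,2,1,34] for √315; ℓ=4 ⇒ convergent index 3
a_0=17:  p_0=17·1+0=17,  q_0=17·0+1=1
a_1=1:  p_1=1·17+1=18,  q_1=1·1+0=1
a_2=2:  p_2=2·18+17=53,  q_2=2·1+1=3
a_3=1:  p_3=1·53+18=71,  q_3=1·3+1=4
fundamental: x₁=71, y₁=4  (since 5041 − 315·16 = 1)
n=2: (71,4)∘(71,4) = (71·71+315·4·4, 71·4+4·71) = (10081,568)
n=3: (10081,568)∘(71,4) = (71·10081+315·4·568, 71·568+4·10081) = (1431431,80652)
n=4: (1431431,80652)∘(71,4) = (71·1431431+315·4·80652, 71·80652+4·1431431) = (203253121,11452016)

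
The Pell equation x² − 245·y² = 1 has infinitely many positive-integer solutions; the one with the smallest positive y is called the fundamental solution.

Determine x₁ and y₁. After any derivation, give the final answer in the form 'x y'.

√245 = [15; 1,1,1,7,6,7,1,1,1,30, …], period ℓ=10 (even) → k=9
i=0: a=15 ⇒ p=15, q=1
i=1: a=1 ⇒ p=16, q=1
i=2: a=1 ⇒ p=31, q=2
i=3: a=1 ⇒ p=47, q=3
…
i=5: a=6 ⇒ p=2207, q=141
i=6: a=7 ⇒ p=15809, q=1010
i=7: a=1 ⇒ p=18016, q=1151
i=8: a=1 ⇒ p=33825, q=2161
i=9: a=1 ⇒ p=51841, q=3312
→ (51841, 3312).  Check: 51841²=2687489281, 245·3312²=2687489280, difference 1.

51841 3312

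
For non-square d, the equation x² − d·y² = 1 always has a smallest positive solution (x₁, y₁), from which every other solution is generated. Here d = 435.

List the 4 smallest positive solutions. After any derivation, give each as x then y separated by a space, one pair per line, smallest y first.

d=435: √d = [20; 1,5,1,40] (ℓ=4, even), read p_3/q_3
step 0: (20, 1)  from 20·(1,0) + (0,1)
step 1: (21, 1)  from 1·(20,1) + (1,0)
step 2: (125, 6)  from 5·(21,1) + (20,1)
step 3: (146, 7)  from 1·(125,6) + (21,1)
fundamental: x₁=146, y₁=7  (since 21316 − 435·49 = 1)
(146+7√435)^2 = 42631 + 2044√435
(146+7√435)^3 = 12448106 + 596841√435
(146+7√435)^4 = 3634804321 + 174275528√435

146 7
42631 2044
12448106 596841
3634804321 174275528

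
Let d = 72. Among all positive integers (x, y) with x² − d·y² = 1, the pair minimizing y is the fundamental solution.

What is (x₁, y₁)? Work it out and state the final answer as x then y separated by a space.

√72 = [8; 2,16, …], period ℓ=2 (even) → k=1
k=0  a_k=8  p_k/q_k = 8/1
k=1  a_k=2  p_k/q_k = 17/2
→ (17, 2).  Check: 17²=289, 72·2²=288, difference 1.

17 2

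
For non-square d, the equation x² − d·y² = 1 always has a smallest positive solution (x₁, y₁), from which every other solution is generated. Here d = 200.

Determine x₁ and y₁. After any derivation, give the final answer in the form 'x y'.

√200 → a₀=14, period (7,28); ℓ=2 even so k=1
i=0: a=14 ⇒ p=14, q=1
i=1: a=7 ⇒ p=99, q=7
→ (99, 7).  Check: 99²=9801, 200·7²=9800, difference 1.

99 7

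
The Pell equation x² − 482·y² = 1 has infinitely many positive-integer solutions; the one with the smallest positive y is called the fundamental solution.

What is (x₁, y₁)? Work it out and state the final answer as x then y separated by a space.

[21; 1,20,1,42] for √482; ℓ=4 ⇒ convergent index 3
step 0: (21, 1)  from 21·(1,0) + (0,1)
step 1: (22, 1)  from 1·(21,1) + (1,0)
step 2: (461, 21)  from 20·(22,1) + (21,1)
step 3: (483, 22)  from 1·(461,21) + (22,1)
(x₁, y₁) = (483, 22);  483² − 482·22² = 1 ✓

483 22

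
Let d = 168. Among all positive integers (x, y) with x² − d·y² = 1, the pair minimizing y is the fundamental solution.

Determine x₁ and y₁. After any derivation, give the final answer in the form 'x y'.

d=168: √d = [12; 1,24] (ℓ=2, even), read p_1/q_1
step 0: (12, 1)  from 12·(1,0) + (0,1)
step 1: (13, 1)  from 1·(12,1) + (1,0)
→ (13, 1).  Check: 13²=169, 168·1²=168, difference 1.

13 1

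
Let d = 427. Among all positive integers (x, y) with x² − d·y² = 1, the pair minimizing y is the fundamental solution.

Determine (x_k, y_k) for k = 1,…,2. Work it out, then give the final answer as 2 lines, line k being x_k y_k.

√427 → a₀=20, period (1,1,1,40); ℓ=4 even so k=3
i=0: a=20 ⇒ p=20, q=1
i=1: a=1 ⇒ p=21, q=1
i=2: a=1 ⇒ p=41, q=2
i=3: a=1 ⇒ p=62, q=3
(x₁, y₁) = (62, 3);  62² − 427·3² = 1 ✓
(62+3√427)^2 = 7687 + 372√427

62 3
7687 372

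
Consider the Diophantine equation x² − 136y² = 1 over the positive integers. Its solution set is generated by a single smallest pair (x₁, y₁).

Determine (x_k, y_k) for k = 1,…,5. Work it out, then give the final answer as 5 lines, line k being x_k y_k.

[11; 1,1,1,22] for √136; ℓ=4 ⇒ convergent index 3
k=0  a_k=11  p_k/q_k = 11/1
k=1  a_k=1  p_k/q_k = 12/1
k=2  a_k=1  p_k/q_k = 23/2
k=3  a_k=1  p_k/q_k = 35/3
→ (35, 3).  Check: 35²=1225, 136·3²=1224, difference 1.
n=2: (35,3)∘(35,3) = (35·35+136·3·3, 35·3+3·35) = (2449,210)
n=3: (2449,210)∘(35,3) = (35·2449+136·3·210, 35·210+3·2449) = (171395,14697)
n=4: (171395,14697)∘(35,3) = (35·171395+136·3·14697, 35·14697+3·171395) = (11995201,1028580)
n=5: (11995201,1028580)∘(35,3) = (35·11995201+136·3·1028580, 35·1028580+3·11995201) = (839492675,71985903)

35 3
2449 210
171395 14697
11995201 1028580
839492675 71985903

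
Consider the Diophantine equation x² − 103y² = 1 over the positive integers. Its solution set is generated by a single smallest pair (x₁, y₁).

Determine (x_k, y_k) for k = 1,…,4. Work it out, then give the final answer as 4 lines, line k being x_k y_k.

227528 22419
103537981567 10201900464
47115579739725224 4642436017523565
21440227253936863550977 2112568364380001494176

[10; 6,1,2,1,1,9,1,1,2,1,6,20] for √103; ℓ=12 ⇒ convergent index 11
i=0: a=10 ⇒ p=10, q=1
i=1: a=6 ⇒ p=61, q=6
i=2: a=1 ⇒ p=71, q=7
i=3: a=2 ⇒ p=203, q=20
i=4: a=1 ⇒ p=274, q=27
i=5: a=1 ⇒ p=477, q=47
…
i=9: a=2 ⇒ p=24266, q=2391
i=10: a=1 ⇒ p=33877, q=3338
i=11: a=6 ⇒ p=227528, q=22419
(x₁, y₁) = (227528, 22419);  227528² − 103·22419² = 1 ✓
(x_2, y_2) = (227528·227528 + 103·22419·22419, 227528·22419 + 22419·227528) = (103537981567, 10201900464)
(x_3, y_3) = (227528·103537981567 + 103·22419·10201900464, 227528·10201900464 + 22419·103537981567) = (47115579739725224, 4642436017523565)
(x_4, y_4) = (227528·47115579739725224 + 103·22419·4642436017523565, 227528·4642436017523565 + 22419·47115579739725224) = (21440227253936863550977, 2112568364380001494176)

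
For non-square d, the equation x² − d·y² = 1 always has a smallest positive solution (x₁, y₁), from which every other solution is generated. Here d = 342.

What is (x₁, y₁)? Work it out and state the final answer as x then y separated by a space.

37 2

d=342: √d = [18; 2,36] (ℓ=2, even), read p_1/q_1
k=0  a_k=18  p_k/q_k = 18/1
k=1  a_k=2  p_k/q_k = 37/2
fundamental: x₁=37, y₁=2  (since 1369 − 342·4 = 1)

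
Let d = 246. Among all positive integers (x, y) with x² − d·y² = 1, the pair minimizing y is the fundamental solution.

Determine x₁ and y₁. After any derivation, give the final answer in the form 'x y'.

d=246: √d = [15; 1,2,5,1,14,1,5,2,1,30] (ℓ=10, even), read p_9/q_9
step 0: (15, 1)  from 15·(1,0) + (0,1)
step 1: (16, 1)  from 1·(15,1) + (1,0)
…
step 3: (251, 16)  from 5·(47,3) + (16,1)
step 4: (298, 19)  from 1·(251,16) + (47,3)
…
step 6: (4721, 301)  from 1·(4423,282) + (298,19)
step 7: (28028, 1787)  from 5·(4721,301) + (4423,282)
step 8: (60777, 3875)  from 2·(28028,1787) + (4721,301)
step 9: (88805, 5662)  from 1·(60777,3875) + (28028,1787)
fundamental: x₁=88805, y₁=5662  (since 7886328025 − 246·32058244 = 1)

88805 5662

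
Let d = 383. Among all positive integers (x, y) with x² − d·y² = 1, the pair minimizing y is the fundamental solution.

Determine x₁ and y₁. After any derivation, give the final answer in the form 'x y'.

d=383: √d = [19; 1,1,3,19,3,1,1,38] (ℓ=8, even), read p_7/q_7
i=0: a=19 ⇒ p=19, q=1
i=1: a=1 ⇒ p=20, q=1
i=2: a=1 ⇒ p=39, q=2
i=3: a=3 ⇒ p=137, q=7
i=4: a=19 ⇒ p=2642, q=135
i=5: a=3 ⇒ p=8063, q=412
i=6: a=1 ⇒ p=10705, q=547
i=7: a=1 ⇒ p=18768, q=959
(x₁, y₁) = (18768, 959);  18768² − 383·959² = 1 ✓

18768 959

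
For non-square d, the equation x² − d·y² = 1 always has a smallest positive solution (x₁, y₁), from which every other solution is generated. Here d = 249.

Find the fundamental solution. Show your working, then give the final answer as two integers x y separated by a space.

d=249: √d = [15; 1,3,1,1,5,…,3,1,30] (ℓ=16, even), read p_15/q_15
a_0=15:  p_0=15·1+0=15,  q_0=15·0+1=1
…
a_3=1:  p_3=1·63+16=79,  q_3=1·4+1=5
a_4=1:  p_4=1·79+63=142,  q_4=1·5+4=9
…
a_7=3:  p_7=3·931+789=3582,  q_7=3·59+50=227
a_8=10:  p_8=10·3582+931=36751,  q_8=10·227+59=2329
…
a_14=3:  p_14=3·1884116+1017351=6669699,  q_14=3·119401+64472=422675
a_15=1:  p_15=1·6669699+1884116=8553815,  q_15=1·422675+119401=542076
→ (8553815, 542076).  Check: 8553815²=73167751054225, 249·542076²=73167751054224, difference 1.

8553815 542076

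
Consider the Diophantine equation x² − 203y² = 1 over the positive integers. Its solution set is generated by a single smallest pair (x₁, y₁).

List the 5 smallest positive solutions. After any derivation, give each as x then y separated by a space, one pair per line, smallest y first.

[14; 4,28] for √203; ℓ=2 ⇒ convergent index 1
i=0: a=14 ⇒ p=14, q=1
i=1: a=4 ⇒ p=57, q=4
fundamental: x₁=57, y₁=4  (since 3249 − 203·16 = 1)
n=2: (57,4)∘(57,4) = (57·57+203·4·4, 57·4+4·57) = (6497,456)
n=3: (6497,456)∘(57,4) = (57·6497+203·4·456, 57·456+4·6497) = (740601,51980)
n=4: (740601,51980)∘(57,4) = (57·740601+203·4·51980, 57·51980+4·740601) = (84422017,5925264)
n=5: (84422017,5925264)∘(57,4) = (57·84422017+203·4·5925264, 57·5925264+4·84422017) = (9623369337,675428116)

57 4
6497 456
740601 51980
84422017 5925264
9623369337 675428116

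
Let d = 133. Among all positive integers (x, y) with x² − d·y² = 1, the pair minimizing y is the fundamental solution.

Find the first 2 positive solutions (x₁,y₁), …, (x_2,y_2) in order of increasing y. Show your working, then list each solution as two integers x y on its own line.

2588599 224460
13401689565601 1162073863080

√133 = [11; 1,1,7,5,1,…,1,1,22, …], period ℓ=16 (even) → k=15
a_0=11:  p_0=11·1+0=11,  q_0=11·0+1=1
a_1=1:  p_1=1·11+1=12,  q_1=1·1+0=1
a_2=1:  p_2=1·12+11=23,  q_2=1·1+1=2
a_3=7:  p_3=7·23+12=173,  q_3=7·2+1=15
a_4=5:  p_4=5·173+23=888,  q_4=5·15+2=77
…
a_6=1:  p_6=1·1061+888=1949,  q_6=1·92+77=169
a_7=1:  p_7=1·1949+1061=3010,  q_7=1·169+92=261
a_8=2:  p_8=2·3010+1949=7969,  q_8=2·261+169=691
…
a_11=1:  p_11=1·18948+10979=29927,  q_11=1·1643+952=2595
a_12=5:  p_12=5·29927+18948=168583,  q_12=5·2595+1643=14618
a_13=7:  p_13=7·168583+29927=1210008,  q_13=7·14618+2595=104921
a_14=1:  p_14=1·1210008+168583=1378591,  q_14=1·104921+14618=119539
a_15=1:  p_15=1·1378591+1210008=2588599,  q_15=1·119539+104921=224460
→ (2588599, 224460).  Check: 2588599²=6700844782801, 133·224460²=6700844782800, difference 1.
k=2:  x_2 = 2588599·2588599+133·224460·224460 = 13401689565601,  y_2 = 2588599·224460+224460·2588599 = 1162073863080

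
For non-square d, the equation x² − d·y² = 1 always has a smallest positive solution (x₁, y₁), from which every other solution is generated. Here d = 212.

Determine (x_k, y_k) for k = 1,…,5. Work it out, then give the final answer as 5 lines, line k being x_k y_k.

√212 = [14; 1,1,3,1,1,…,1,1,28, …], period ℓ=14 (even) → k=13
a_0=14:  p_0=14·1+0=14,  q_0=14·0+1=1
a_1=1:  p_1=1·14+1=15,  q_1=1·1+0=1
…
a_3=3:  p_3=3·29+15=102,  q_3=3·2+1=7
a_4=1:  p_4=1·102+29=131,  q_4=1·7+2=9
…
a_6=1:  p_6=1·233+131=364,  q_6=1·16+9=25
a_7=6:  p_7=6·364+233=2417,  q_7=6·25+16=166
a_8=1:  p_8=1·2417+364=2781,  q_8=1·166+25=191
a_9=1:  p_9=1·2781+2417=5198,  q_9=1·191+166=357
a_10=1:  p_10=1·5198+2781=7979,  q_10=1·357+191=548
a_11=3:  p_11=3·7979+5198=29135,  q_11=3·548+357=2001
a_12=1:  p_12=1·29135+7979=37114,  q_12=1·2001+548=2549
a_13=1:  p_13=1·37114+29135=66249,  q_13=1·2549+2001=4550
fundamental: x₁=66249, y₁=4550  (since 4388930001 − 212·20702500 = 1)
k=2:  x_2 = 66249·66249+212·4550·4550 = 8777860001,  y_2 = 66249·4550+4550·66249 = 602865900
k=3:  x_3 = 66249·8777860001+212·4550·602865900 = 1163048894346249,  y_3 = 66249·602865900+4550·8777860001 = 79878526013650
k=4:  x_4 = 66249·1163048894346249+212·4550·79878526013650 = 154101652394311440001,  y_4 = 66249·79878526013650+4550·1163048894346249 = 10583744939153731800
k=5:  x_5 = 66249·154101652394311440001+212·4550·10583744939153731800 = 20418160737778428282906249,  y_5 = 66249·10583744939153731800+4550·154101652394311440001 = 1402325036868112630022750

66249 4550
8777860001 602865900
1163048894346249 79878526013650
154101652394311440001 10583744939153731800
20418160737778428282906249 1402325036868112630022750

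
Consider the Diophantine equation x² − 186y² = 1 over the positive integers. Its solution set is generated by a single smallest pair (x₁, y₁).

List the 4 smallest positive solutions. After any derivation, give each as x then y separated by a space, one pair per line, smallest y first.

7501 550
112530001 8251100
1688175067501 123783001650
25326002250120001 1856992582502200

d=186: √d = [13; 1,1,1,3,4,3,1,1,1,26] (ℓ=10, even), read p_9/q_9
i=0: a=13 ⇒ p=13, q=1
i=1: a=1 ⇒ p=14, q=1
…
i=3: a=1 ⇒ p=41, q=3
i=4: a=3 ⇒ p=150, q=11
…
i=6: a=3 ⇒ p=2073, q=152
…
i=8: a=1 ⇒ p=4787, q=351
i=9: a=1 ⇒ p=7501, q=550
fundamental: x₁=7501, y₁=550  (since 56265001 − 186·302500 = 1)
(x_2, y_2) = (7501·7501 + 186·550·550, 7501·550 + 550·7501) = (112530001, 8251100)
(x_3, y_3) = (7501·112530001 + 186·550·8251100, 7501·8251100 + 550·112530001) = (1688175067501, 123783001650)
(x_4, y_4) = (7501·1688175067501 + 186·550·123783001650, 7501·123783001650 + 550·1688175067501) = (25326002250120001, 1856992582502200)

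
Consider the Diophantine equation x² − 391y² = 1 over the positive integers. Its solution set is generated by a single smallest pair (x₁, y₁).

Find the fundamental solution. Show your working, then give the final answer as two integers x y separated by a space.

√391 → a₀=19, period (1,3,2,2,1,…,3,1,38); ℓ=16 even so k=15
i=0: a=19 ⇒ p=19, q=1
i=1: a=1 ⇒ p=20, q=1
…
i=3: a=2 ⇒ p=178, q=9
i=4: a=2 ⇒ p=435, q=22
i=5: a=1 ⇒ p=613, q=31
…
i=9: a=2 ⇒ p=107747, q=5449
…
i=12: a=2 ⇒ p=696292, q=35213
…
i=14: a=3 ⇒ p=5678083, q=287153
i=15: a=1 ⇒ p=7338680, q=371133
fundamental: x₁=7338680, y₁=371133  (since 53856224142400 − 391·137739703689 = 1)

7338680 371133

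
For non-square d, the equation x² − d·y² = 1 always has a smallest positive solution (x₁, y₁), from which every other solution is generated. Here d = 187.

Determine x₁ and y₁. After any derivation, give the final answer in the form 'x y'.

1682 123

d=187: √d = [13; 1,2,13,2,1,26] (ℓ=6, even), read p_5/q_5
a_0=13:  p_0=13·1+0=13,  q_0=13·0+1=1
a_1=1:  p_1=1·13+1=14,  q_1=1·1+0=1
a_2=2:  p_2=2·14+13=41,  q_2=2·1+1=3
a_3=13:  p_3=13·41+14=547,  q_3=13·3+1=40
a_4=2:  p_4=2·547+41=1135,  q_4=2·40+3=83
a_5=1:  p_5=1·1135+547=1682,  q_5=1·83+40=123
→ (1682, 123).  Check: 1682²=2829124, 187·123²=2829123, difference 1.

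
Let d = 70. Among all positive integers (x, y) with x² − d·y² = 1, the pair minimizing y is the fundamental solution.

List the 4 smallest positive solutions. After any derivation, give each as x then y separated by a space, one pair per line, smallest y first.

d=70: √d = [8; 2,1,2,1,2,16] (ℓ=6, even), read p_5/q_5
k=0  a_k=8  p_k/q_k = 8/1
k=1  a_k=2  p_k/q_k = 17/2
…
k=4  a_k=1  p_k/q_k = 92/11
k=5  a_k=2  p_k/q_k = 251/30
→ (251, 30).  Check: 251²=63001, 70·30²=63000, difference 1.
(251+30√70)^2 = 126001 + 15060√70
(251+30√70)^3 = 63252251 + 7560090√70
(251+30√70)^4 = 31752504001 + 3795150120√70

251 30
126001 15060
63252251 7560090
31752504001 3795150120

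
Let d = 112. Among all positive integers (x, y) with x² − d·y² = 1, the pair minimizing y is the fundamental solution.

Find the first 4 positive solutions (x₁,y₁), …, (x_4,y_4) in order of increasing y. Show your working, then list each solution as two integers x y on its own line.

127 12
32257 3048
8193151 774180
2081028097 196638672

[10; 1,1,2,1,1,20] for √112; ℓ=6 ⇒ convergent index 5
k=0  a_k=10  p_k/q_k = 10/1
…
k=3  a_k=2  p_k/q_k = 53/5
k=4  a_k=1  p_k/q_k = 74/7
k=5  a_k=1  p_k/q_k = 127/12
→ (127, 12).  Check: 127²=16129, 112·12²=16128, difference 1.
(x_2, y_2) = (127·127 + 112·12·12, 127·12 + 12·127) = (32257, 3048)
(x_3, y_3) = (127·32257 + 112·12·3048, 127·3048 + 12·32257) = (8193151, 774180)
(x_4, y_4) = (127·8193151 + 112·12·774180, 127·774180 + 12·8193151) = (2081028097, 196638672)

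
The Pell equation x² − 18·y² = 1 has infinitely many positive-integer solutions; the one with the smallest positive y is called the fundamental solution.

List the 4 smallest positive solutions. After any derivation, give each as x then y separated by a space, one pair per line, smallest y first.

d=18: √d = [4; 4,8] (ℓ=2, even), read p_1/q_1
k=0  a_k=4  p_k/q_k = 4/1
k=1  a_k=4  p_k/q_k = 17/4
fundamental: x₁=17, y₁=4  (since 289 − 18·16 = 1)
n=2: (17,4)∘(17,4) = (17·17+18·4·4, 17·4+4·17) = (577,136)
n=3: (577,136)∘(17,4) = (17·577+18·4·136, 17·136+4·577) = (19601,4620)
n=4: (19601,4620)∘(17,4) = (17·19601+18·4·4620, 17·4620+4·19601) = (665857,156944)

17 4
577 136
19601 4620
665857 156944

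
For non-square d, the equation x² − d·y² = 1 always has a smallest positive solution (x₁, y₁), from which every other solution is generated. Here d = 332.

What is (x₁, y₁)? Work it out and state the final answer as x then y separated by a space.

13447 738

d=332: √d = [18; 4,1,1,8,1,1,4,36] (ℓ=8, even), read p_7/q_7
a_0=18:  p_0=18·1+0=18,  q_0=18·0+1=1
a_1=4:  p_1=4·18+1=73,  q_1=4·1+0=4
a_2=1:  p_2=1·73+18=91,  q_2=1·4+1=5
a_3=1:  p_3=1·91+73=164,  q_3=1·5+4=9
a_4=8:  p_4=8·164+91=1403,  q_4=8·9+5=77
…
a_6=1:  p_6=1·1567+1403=2970,  q_6=1·86+77=163
a_7=4:  p_7=4·2970+1567=13447,  q_7=4·163+86=738
fundamental: x₁=13447, y₁=738  (since 180821809 − 332·544644 = 1)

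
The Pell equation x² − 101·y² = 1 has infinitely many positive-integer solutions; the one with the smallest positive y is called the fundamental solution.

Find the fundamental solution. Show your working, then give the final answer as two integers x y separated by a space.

201 20

[10; 20] for √101; ℓ=1 ⇒ convergent index 1
step 0: (10, 1)  from 10·(1,0) + (0,1)
step 1: (201, 20)  from 20·(10,1) + (1,0)
fundamental: x₁=201, y₁=20  (since 40401 − 101·400 = 1)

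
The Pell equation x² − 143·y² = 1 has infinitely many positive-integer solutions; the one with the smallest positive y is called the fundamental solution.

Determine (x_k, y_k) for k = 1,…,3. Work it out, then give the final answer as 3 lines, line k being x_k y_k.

[11; 1,22] for √143; ℓ=2 ⇒ convergent index 1
i=0: a=11 ⇒ p=11, q=1
i=1: a=1 ⇒ p=12, q=1
(x₁, y₁) = (12, 1);  12² − 143·1² = 1 ✓
n=2: (12,1)∘(12,1) = (12·12+143·1·1, 12·1+1·12) = (287,24)
n=3: (287,24)∘(12,1) = (12·287+143·1·24, 12·24+1·287) = (6876,575)

12 1
287 24
6876 575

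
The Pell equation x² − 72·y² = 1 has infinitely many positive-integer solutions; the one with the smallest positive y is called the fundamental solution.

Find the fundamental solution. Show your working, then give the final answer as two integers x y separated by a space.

17 2

√72 → a₀=8, period (2,16); ℓ=2 even so k=1
a_0=8:  p_0=8·1+0=8,  q_0=8·0+1=1
a_1=2:  p_1=2·8+1=17,  q_1=2·1+0=2
(x₁, y₁) = (17, 2);  17² − 72·2² = 1 ✓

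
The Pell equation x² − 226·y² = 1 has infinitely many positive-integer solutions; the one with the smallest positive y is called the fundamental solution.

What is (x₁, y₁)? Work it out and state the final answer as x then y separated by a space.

451 30

[15; 30] for √226; ℓ=1 ⇒ convergent index 1
k=0  a_k=15  p_k/q_k = 15/1
k=1  a_k=30  p_k/q_k = 451/30
(x₁, y₁) = (451, 30);  451² − 226·30² = 1 ✓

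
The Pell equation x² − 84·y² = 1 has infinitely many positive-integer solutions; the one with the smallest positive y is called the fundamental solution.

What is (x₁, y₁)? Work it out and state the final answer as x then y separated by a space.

√84 → a₀=9, period (6,18); ℓ=2 even so k=1
a_0=9:  p_0=9·1+0=9,  q_0=9·0+1=1
a_1=6:  p_1=6·9+1=55,  q_1=6·1+0=6
→ (55, 6).  Check: 55²=3025, 84·6²=3024, difference 1.

55 6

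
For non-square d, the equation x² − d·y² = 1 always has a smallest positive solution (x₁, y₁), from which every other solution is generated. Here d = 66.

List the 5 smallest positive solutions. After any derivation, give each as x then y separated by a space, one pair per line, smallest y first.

65 8
8449 1040
1098305 135192
142771201 17573920
18559157825 2284474408

[8; 8,16] for √66; ℓ=2 ⇒ convergent index 1
step 0: (8, 1)  from 8·(1,0) + (0,1)
step 1: (65, 8)  from 8·(8,1) + (1,0)
fundamental: x₁=65, y₁=8  (since 4225 − 66·64 = 1)
(65+8√66)^2 = 8449 + 1040√66
(65+8√66)^3 = 1098305 + 135192√66
(65+8√66)^4 = 142771201 + 17573920√66
(65+8√66)^5 = 18559157825 + 2284474408√66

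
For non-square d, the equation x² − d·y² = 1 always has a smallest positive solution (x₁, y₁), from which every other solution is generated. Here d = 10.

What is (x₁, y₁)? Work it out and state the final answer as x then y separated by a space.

19 6

[3; 6] for √10; ℓ=1 ⇒ convergent index 1
i=0: a=3 ⇒ p=3, q=1
i=1: a=6 ⇒ p=19, q=6
(x₁, y₁) = (19, 6);  19² − 10·6² = 1 ✓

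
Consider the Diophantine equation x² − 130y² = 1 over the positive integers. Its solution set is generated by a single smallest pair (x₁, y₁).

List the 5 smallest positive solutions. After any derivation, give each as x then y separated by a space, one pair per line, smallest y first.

6499 570
84474001 7408860
1097993058499 96300361710
14271713689896001 1251712094097720
185503733443275162499 16269753702781802850

√130 = [11; 2,2,22, …], period ℓ=3 (odd) → k=5
i=0: a=11 ⇒ p=11, q=1
…
i=2: a=2 ⇒ p=57, q=5
i=3: a=22 ⇒ p=1277, q=112
i=4: a=2 ⇒ p=2611, q=229
i=5: a=2 ⇒ p=6499, q=570
→ (6499, 570).  Check: 6499²=42237001, 130·570²=42237000, difference 1.
(6499+570√130)^2 = 84474001 + 7408860√130
(6499+570√130)^3 = 1097993058499 + 96300361710√130
(6499+570√130)^4 = 14271713689896001 + 1251712094097720√130
(6499+570√130)^5 = 185503733443275162499 + 16269753702781802850√130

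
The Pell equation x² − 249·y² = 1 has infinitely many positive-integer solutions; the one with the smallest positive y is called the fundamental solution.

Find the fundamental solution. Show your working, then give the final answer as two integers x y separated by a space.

√249 → a₀=15, period (1,3,1,1,5,…,3,1,30); ℓ=16 even so k=15
k=0  a_k=15  p_k/q_k = 15/1
…
k=4  a_k=1  p_k/q_k = 142/9
…
k=7  a_k=3  p_k/q_k = 3582/227
…
k=9  a_k=3  p_k/q_k = 113835/7214
…
k=14  a_k=3  p_k/q_k = 6669699/422675
k=15  a_k=1  p_k/q_k = 8553815/542076
(x₁, y₁) = (8553815, 542076);  8553815² − 249·542076² = 1 ✓

8553815 542076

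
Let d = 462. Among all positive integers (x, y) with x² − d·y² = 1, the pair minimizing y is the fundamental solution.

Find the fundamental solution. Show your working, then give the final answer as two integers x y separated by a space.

√462 = [21; 2,42, …], period ℓ=2 (even) → k=1
i=0: a=21 ⇒ p=21, q=1
i=1: a=2 ⇒ p=43, q=2
(x₁, y₁) = (43, 2);  43² − 462·2² = 1 ✓

43 2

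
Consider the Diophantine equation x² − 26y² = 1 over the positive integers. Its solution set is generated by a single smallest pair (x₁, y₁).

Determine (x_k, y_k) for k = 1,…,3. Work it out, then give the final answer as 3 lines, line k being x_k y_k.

d=26: √d = [5; 10] (ℓ=1, odd), read p_1/q_1
a_0=5:  p_0=5·1+0=5,  q_0=5·0+1=1
a_1=10:  p_1=10·5+1=51,  q_1=10·1+0=10
→ (51, 10).  Check: 51²=2601, 26·10²=2600, difference 1.
k=2:  x_2 = 51·51+26·10·10 = 5201,  y_2 = 51·10+10·51 = 1020
k=3:  x_3 = 51·5201+26·10·1020 = 530451,  y_3 = 51·1020+10·5201 = 104030

51 10
5201 1020
530451 104030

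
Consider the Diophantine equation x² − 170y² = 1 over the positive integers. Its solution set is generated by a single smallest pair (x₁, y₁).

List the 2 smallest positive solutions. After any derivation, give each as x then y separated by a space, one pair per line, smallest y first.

[13; 26] for √170; ℓ=1 ⇒ convergent index 1
step 0: (13, 1)  from 13·(1,0) + (0,1)
step 1: (339, 26)  from 26·(13,1) + (1,0)
fundamental: x₁=339, y₁=26  (since 114921 − 170·676 = 1)
(x_2, y_2) = (339·339 + 170·26·26, 339·26 + 26·339) = (229841, 17628)

339 26
229841 17628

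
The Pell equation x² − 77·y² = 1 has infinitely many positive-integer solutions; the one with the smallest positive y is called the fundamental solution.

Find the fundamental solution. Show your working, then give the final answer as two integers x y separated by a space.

[8; 1,3,2,3,1,16] for √77; ℓ=6 ⇒ convergent index 5
a_0=8:  p_0=8·1+0=8,  q_0=8·0+1=1
…
a_4=3:  p_4=3·79+35=272,  q_4=3·9+4=31
a_5=1:  p_5=1·272+79=351,  q_5=1·31+9=40
→ (351, 40).  Check: 351²=123201, 77·40²=123200, difference 1.

351 40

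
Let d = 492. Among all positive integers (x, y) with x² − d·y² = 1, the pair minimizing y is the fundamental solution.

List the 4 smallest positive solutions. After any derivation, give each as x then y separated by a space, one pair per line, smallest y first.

√492 = [22; 5,1,1,10,1,1,5,44, …], period ℓ=8 (even) → k=7
k=0  a_k=22  p_k/q_k = 22/1
k=1  a_k=5  p_k/q_k = 111/5
…
k=3  a_k=1  p_k/q_k = 244/11
…
k=6  a_k=1  p_k/q_k = 5390/243
k=7  a_k=5  p_k/q_k = 29767/1342
→ (29767, 1342).  Check: 29767²=886074289, 492·1342²=886074288, difference 1.
(x_2, y_2) = (29767·29767 + 492·1342·1342, 29767·1342 + 1342·29767) = (1772148577, 79894628)
(x_3, y_3) = (29767·1772148577 + 492·1342·79894628, 29767·79894628 + 1342·1772148577) = (105503093353351, 4756446782010)
(x_4, y_4) = (29767·105503093353351 + 492·1342·4756446782010, 29767·4756446782010 + 1342·105503093353351) = (6281021157926249857, 283170302640288712)

29767 1342
1772148577 79894628
105503093353351 4756446782010
6281021157926249857 283170302640288712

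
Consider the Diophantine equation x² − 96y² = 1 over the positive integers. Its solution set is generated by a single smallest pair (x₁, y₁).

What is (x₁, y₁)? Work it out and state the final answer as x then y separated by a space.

49 5

√96 = [9; 1,3,1,18, …], period ℓ=4 (even) → k=3
step 0: (9, 1)  from 9·(1,0) + (0,1)
…
step 2: (39, 4)  from 3·(10,1) + (9,1)
step 3: (49, 5)  from 1·(39,4) + (10,1)
(x₁, y₁) = (49, 5);  49² − 96·5² = 1 ✓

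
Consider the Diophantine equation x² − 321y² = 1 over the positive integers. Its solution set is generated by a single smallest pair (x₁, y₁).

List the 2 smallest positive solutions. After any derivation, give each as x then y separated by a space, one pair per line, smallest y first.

[17; 1,10,1,34] for √321; ℓ=4 ⇒ convergent index 3
i=0: a=17 ⇒ p=17, q=1
…
i=2: a=10 ⇒ p=197, q=11
i=3: a=1 ⇒ p=215, q=12
→ (215, 12).  Check: 215²=46225, 321·12²=46224, difference 1.
k=2:  x_2 = 215·215+321·12·12 = 92449,  y_2 = 215·12+12·215 = 5160

215 12
92449 5160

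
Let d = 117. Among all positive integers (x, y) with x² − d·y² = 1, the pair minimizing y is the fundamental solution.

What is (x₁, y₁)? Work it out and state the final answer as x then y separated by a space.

[10; 1,4,2,4,1,20] for √117; ℓ=6 ⇒ convergent index 5
i=0: a=10 ⇒ p=10, q=1
…
i=2: a=4 ⇒ p=54, q=5
…
i=4: a=4 ⇒ p=530, q=49
i=5: a=1 ⇒ p=649, q=60
fundamental: x₁=649, y₁=60  (since 421201 − 117·3600 = 1)

649 60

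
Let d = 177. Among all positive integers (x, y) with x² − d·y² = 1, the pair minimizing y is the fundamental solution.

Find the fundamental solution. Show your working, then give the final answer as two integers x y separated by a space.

[13; 3,3,2,8,2,3,3,26] for √177; ℓ=8 ⇒ convergent index 7
step 0: (13, 1)  from 13·(1,0) + (0,1)
…
step 2: (133, 10)  from 3·(40,3) + (13,1)
step 3: (306, 23)  from 2·(133,10) + (40,3)
…
step 5: (5468, 411)  from 2·(2581,194) + (306,23)
step 6: (18985, 1427)  from 3·(5468,411) + (2581,194)
step 7: (62423, 4692)  from 3·(18985,1427) + (5468,411)
→ (62423, 4692).  Check: 62423²=3896630929, 177·4692²=3896630928, difference 1.

62423 4692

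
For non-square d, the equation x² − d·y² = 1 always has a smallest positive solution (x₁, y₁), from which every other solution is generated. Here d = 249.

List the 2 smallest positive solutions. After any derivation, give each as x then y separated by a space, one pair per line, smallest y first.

8553815 542076
146335502108449 9273635639880

√249 → a₀=15, period (1,3,1,1,5,…,3,1,30); ℓ=16 even so k=15
a_0=15:  p_0=15·1+0=15,  q_0=15·0+1=1
a_1=1:  p_1=1·15+1=16,  q_1=1·1+0=1
a_2=3:  p_2=3·16+15=63,  q_2=3·1+1=4
a_3=1:  p_3=1·63+16=79,  q_3=1·4+1=5
a_4=1:  p_4=1·79+63=142,  q_4=1·5+4=9
…
a_11=5:  p_11=5·150586+113835=866765,  q_11=5·9543+7214=54929
…
a_13=1:  p_13=1·1017351+866765=1884116,  q_13=1·64472+54929=119401
a_14=3:  p_14=3·1884116+1017351=6669699,  q_14=3·119401+64472=422675
a_15=1:  p_15=1·6669699+1884116=8553815,  q_15=1·422675+119401=542076
→ (8553815, 542076).  Check: 8553815²=73167751054225, 249·542076²=73167751054224, difference 1.
n=2: (8553815,542076)∘(8553815,542076) = (8553815·8553815+249·542076·542076, 8553815·542076+542076·8553815) = (146335502108449,9273635639880)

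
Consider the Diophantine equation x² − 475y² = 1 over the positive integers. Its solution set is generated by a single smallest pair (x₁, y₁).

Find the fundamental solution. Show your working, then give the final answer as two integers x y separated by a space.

√475 = [21; 1,3,1,6,2,6,1,3,1,42, …], period ℓ=10 (even) → k=9
a_0=21:  p_0=21·1+0=21,  q_0=21·0+1=1
…
a_2=3:  p_2=3·22+21=87,  q_2=3·1+1=4
…
a_5=2:  p_5=2·741+109=1591,  q_5=2·34+5=73
…
a_7=1:  p_7=1·10287+1591=11878,  q_7=1·472+73=545
a_8=3:  p_8=3·11878+10287=45921,  q_8=3·545+472=2107
a_9=1:  p_9=1·45921+11878=57799,  q_9=1·2107+545=2652
fundamental: x₁=57799, y₁=2652  (since 3340724401 − 475·7033104 = 1)

57799 2652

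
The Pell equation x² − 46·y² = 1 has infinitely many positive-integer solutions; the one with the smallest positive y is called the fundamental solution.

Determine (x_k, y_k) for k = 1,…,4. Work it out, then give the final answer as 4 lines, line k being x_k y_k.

[6; 1,3,1,1,2,6,2,1,1,3,1,12] for √46; ℓ=12 ⇒ convergent index 11
k=0  a_k=6  p_k/q_k = 6/1
k=1  a_k=1  p_k/q_k = 7/1
k=2  a_k=3  p_k/q_k = 27/4
k=3  a_k=1  p_k/q_k = 34/5
k=4  a_k=1  p_k/q_k = 61/9
k=5  a_k=2  p_k/q_k = 156/23
k=6  a_k=6  p_k/q_k = 997/147
k=7  a_k=2  p_k/q_k = 2150/317
k=8  a_k=1  p_k/q_k = 3147/464
…
k=10  a_k=3  p_k/q_k = 19038/2807
k=11  a_k=1  p_k/q_k = 24335/3588
fundamental: x₁=24335, y₁=3588  (since 592192225 − 46·12873744 = 1)
(24335+3588√46)^2 = 1184384449 + 174627960√46
(24335+3588√46)^3 = 57643991108495 + 8499142809612√46
(24335+3588√46)^4 = 2805533046066067201 + 413653280369188080√46

24335 3588
1184384449 174627960
57643991108495 8499142809612
2805533046066067201 413653280369188080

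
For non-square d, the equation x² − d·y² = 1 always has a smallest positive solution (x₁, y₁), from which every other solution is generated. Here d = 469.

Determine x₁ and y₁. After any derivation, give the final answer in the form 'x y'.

d=469: √d = [21; 1,1,1,10,6,10,1,1,1,42] (ℓ=10, even), read p_9/q_9
step 0: (21, 1)  from 21·(1,0) + (0,1)
step 1: (22, 1)  from 1·(21,1) + (1,0)
step 2: (43, 2)  from 1·(22,1) + (21,1)
step 3: (65, 3)  from 1·(43,2) + (22,1)
step 4: (693, 32)  from 10·(65,3) + (43,2)
step 5: (4223, 195)  from 6·(693,32) + (65,3)
step 6: (42923, 1982)  from 10·(4223,195) + (693,32)
step 7: (47146, 2177)  from 1·(42923,1982) + (4223,195)
step 8: (90069, 4159)  from 1·(47146,2177) + (42923,1982)
step 9: (137215, 6336)  from 1·(90069,4159) + (47146,2177)
(x₁, y₁) = (137215, 6336);  137215² − 469·6336² = 1 ✓

137215 6336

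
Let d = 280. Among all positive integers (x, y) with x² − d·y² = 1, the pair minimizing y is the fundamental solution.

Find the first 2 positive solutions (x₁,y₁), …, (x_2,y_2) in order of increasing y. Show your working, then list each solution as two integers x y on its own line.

251 15
126001 7530

[16; 1,2,1,2,1,32] for √280; ℓ=6 ⇒ convergent index 5
step 0: (16, 1)  from 16·(1,0) + (0,1)
step 1: (17, 1)  from 1·(16,1) + (1,0)
…
step 4: (184, 11)  from 2·(67,4) + (50,3)
step 5: (251, 15)  from 1·(184,11) + (67,4)
fundamental: x₁=251, y₁=15  (since 63001 − 280·225 = 1)
n=2: (251,15)∘(251,15) = (251·251+280·15·15, 251·15+15·251) = (126001,7530)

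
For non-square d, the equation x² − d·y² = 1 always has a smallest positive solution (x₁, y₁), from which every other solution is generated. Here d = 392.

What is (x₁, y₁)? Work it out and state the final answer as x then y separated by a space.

99 5

d=392: √d = [19; 1,3,1,38] (ℓ=4, even), read p_3/q_3
a_0=19:  p_0=19·1+0=19,  q_0=19·0+1=1
a_1=1:  p_1=1·19+1=20,  q_1=1·1+0=1
a_2=3:  p_2=3·20+19=79,  q_2=3·1+1=4
a_3=1:  p_3=1·79+20=99,  q_3=1·4+1=5
→ (99, 5).  Check: 99²=9801, 392·5²=9800, difference 1.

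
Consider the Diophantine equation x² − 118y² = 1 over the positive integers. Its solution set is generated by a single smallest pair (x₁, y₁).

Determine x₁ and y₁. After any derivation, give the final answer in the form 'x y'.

306917 28254

√118 → a₀=10, period (1,6,3,2,10,2,3,6,1,20); ℓ=10 even so k=9
k=0  a_k=10  p_k/q_k = 10/1
k=1  a_k=1  p_k/q_k = 11/1
k=2  a_k=6  p_k/q_k = 76/7
k=3  a_k=3  p_k/q_k = 239/22
k=4  a_k=2  p_k/q_k = 554/51
k=5  a_k=10  p_k/q_k = 5779/532
k=6  a_k=2  p_k/q_k = 12112/1115
…
k=8  a_k=6  p_k/q_k = 264802/24377
k=9  a_k=1  p_k/q_k = 306917/28254
(x₁, y₁) = (306917, 28254);  306917² − 118·28254² = 1 ✓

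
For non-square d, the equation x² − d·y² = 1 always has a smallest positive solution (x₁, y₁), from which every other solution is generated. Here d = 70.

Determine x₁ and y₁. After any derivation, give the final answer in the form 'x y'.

[8; 2,1,2,1,2,16] for √70; ℓ=6 ⇒ convergent index 5
i=0: a=8 ⇒ p=8, q=1
…
i=2: a=1 ⇒ p=25, q=3
i=3: a=2 ⇒ p=67, q=8
i=4: a=1 ⇒ p=92, q=11
i=5: a=2 ⇒ p=251, q=30
→ (251, 30).  Check: 251²=63001, 70·30²=63000, difference 1.

251 30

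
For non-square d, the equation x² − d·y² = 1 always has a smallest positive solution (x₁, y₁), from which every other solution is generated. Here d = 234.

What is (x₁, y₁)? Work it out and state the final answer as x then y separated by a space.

5201 340

√234 = [15; 3,2,1,2,1,2,3,30, …], period ℓ=8 (even) → k=7
a_0=15:  p_0=15·1+0=15,  q_0=15·0+1=1
a_1=3:  p_1=3·15+1=46,  q_1=3·1+0=3
…
a_4=2:  p_4=2·153+107=413,  q_4=2·10+7=27
…
a_6=2:  p_6=2·566+413=1545,  q_6=2·37+27=101
a_7=3:  p_7=3·1545+566=5201,  q_7=3·101+37=340
→ (5201, 340).  Check: 5201²=27050401, 234·340²=27050400, difference 1.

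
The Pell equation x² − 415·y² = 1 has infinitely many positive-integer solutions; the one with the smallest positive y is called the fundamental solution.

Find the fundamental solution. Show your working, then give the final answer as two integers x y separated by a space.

d=415: √d = [20; 2,1,2,4,6,…,1,2,40] (ℓ=16, even), read p_15/q_15
k=0  a_k=20  p_k/q_k = 20/1
…
k=2  a_k=1  p_k/q_k = 61/3
k=3  a_k=2  p_k/q_k = 163/8
k=4  a_k=4  p_k/q_k = 713/35
k=5  a_k=6  p_k/q_k = 4441/218
…
k=7  a_k=1  p_k/q_k = 9595/471
k=8  a_k=3  p_k/q_k = 33939/1666
…
k=10  a_k=1  p_k/q_k = 77473/3803
k=11  a_k=6  p_k/q_k = 508372/24955
…
k=13  a_k=2  p_k/q_k = 4730294/232201
k=14  a_k=1  p_k/q_k = 6841255/335824
k=15  a_k=2  p_k/q_k = 18412804/903849
fundamental: x₁=18412804, y₁=903849  (since 339031351142416 − 415·816943014801 = 1)

18412804 903849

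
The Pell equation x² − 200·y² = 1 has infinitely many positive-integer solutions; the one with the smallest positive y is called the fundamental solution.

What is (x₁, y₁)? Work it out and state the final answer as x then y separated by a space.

99 7

d=200: √d = [14; 7,28] (ℓ=2, even), read p_1/q_1
a_0=14:  p_0=14·1+0=14,  q_0=14·0+1=1
a_1=7:  p_1=7·14+1=99,  q_1=7·1+0=7
fundamental: x₁=99, y₁=7  (since 9801 − 200·49 = 1)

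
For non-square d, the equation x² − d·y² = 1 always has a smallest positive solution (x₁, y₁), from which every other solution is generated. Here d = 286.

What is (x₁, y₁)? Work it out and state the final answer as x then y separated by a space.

561835 33222

√286 → a₀=16, period (1,10,3,3,2,3,3,10,1,32); ℓ=10 even so k=9
k=0  a_k=16  p_k/q_k = 16/1
…
k=4  a_k=3  p_k/q_k = 1911/113
…
k=6  a_k=3  p_k/q_k = 15102/893
…
k=8  a_k=10  p_k/q_k = 512132/30283
k=9  a_k=1  p_k/q_k = 561835/33222
fundamental: x₁=561835, y₁=33222  (since 315658567225 − 286·1103701284 = 1)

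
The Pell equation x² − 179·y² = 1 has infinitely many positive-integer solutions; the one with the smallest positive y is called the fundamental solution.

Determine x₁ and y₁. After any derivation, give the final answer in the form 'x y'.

4190210 313191

d=179: √d = [13; 2,1,1,1,3,…,1,2,26] (ℓ=14, even), read p_13/q_13
a_0=13:  p_0=13·1+0=13,  q_0=13·0+1=1
a_1=2:  p_1=2·13+1=27,  q_1=2·1+0=2
…
a_3=1:  p_3=1·40+27=67,  q_3=1·3+2=5
a_4=1:  p_4=1·67+40=107,  q_4=1·5+3=8
…
a_6=5:  p_6=5·388+107=2047,  q_6=5·29+8=153
a_7=13:  p_7=13·2047+388=26999,  q_7=13·153+29=2018
…
a_9=3:  p_9=3·137042+26999=438125,  q_9=3·10243+2018=32747
a_10=1:  p_10=1·438125+137042=575167,  q_10=1·32747+10243=42990
a_11=1:  p_11=1·575167+438125=1013292,  q_11=1·42990+32747=75737
a_12=1:  p_12=1·1013292+575167=1588459,  q_12=1·75737+42990=118727
a_13=2:  p_13=2·1588459+1013292=4190210,  q_13=2·118727+75737=313191
fundamental: x₁=4190210, y₁=313191  (since 17557859844100 − 179·98088602481 = 1)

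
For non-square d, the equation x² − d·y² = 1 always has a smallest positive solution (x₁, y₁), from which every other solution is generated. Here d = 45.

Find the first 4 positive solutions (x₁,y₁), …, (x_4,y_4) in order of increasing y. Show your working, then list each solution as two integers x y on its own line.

161 24
51841 7728
16692641 2488392
5374978561 801254496

√45 = [6; 1,2,2,2,1,12, …], period ℓ=6 (even) → k=5
k=0  a_k=6  p_k/q_k = 6/1
k=1  a_k=1  p_k/q_k = 7/1
k=2  a_k=2  p_k/q_k = 20/3
k=3  a_k=2  p_k/q_k = 47/7
k=4  a_k=2  p_k/q_k = 114/17
k=5  a_k=1  p_k/q_k = 161/24
→ (161, 24).  Check: 161²=25921, 45·24²=25920, difference 1.
(x_2, y_2) = (161·161 + 45·24·24, 161·24 + 24·161) = (51841, 7728)
(x_3, y_3) = (161·51841 + 45·24·7728, 161·7728 + 24·51841) = (16692641, 2488392)
(x_4, y_4) = (161·16692641 + 45·24·2488392, 161·2488392 + 24·16692641) = (5374978561, 801254496)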